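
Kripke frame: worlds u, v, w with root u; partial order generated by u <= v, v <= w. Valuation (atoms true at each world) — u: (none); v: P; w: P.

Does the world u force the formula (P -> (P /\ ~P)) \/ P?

u ||-/- (P -> (P /\ ~P)) \/ P: neither disjunct is forced at u.
u ||-/- P -> (P /\ ~P): at the accessible world v, v ||- P but v ||-/- P /\ ~P.
v ||-/- P /\ ~P since v fails ~P.

No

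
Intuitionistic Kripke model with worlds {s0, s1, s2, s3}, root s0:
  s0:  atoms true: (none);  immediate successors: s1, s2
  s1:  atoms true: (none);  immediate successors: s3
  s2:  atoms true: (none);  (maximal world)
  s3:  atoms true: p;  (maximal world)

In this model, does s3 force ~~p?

Yes

s3 ||- ~~p: no world accessible from s3 forces ~p.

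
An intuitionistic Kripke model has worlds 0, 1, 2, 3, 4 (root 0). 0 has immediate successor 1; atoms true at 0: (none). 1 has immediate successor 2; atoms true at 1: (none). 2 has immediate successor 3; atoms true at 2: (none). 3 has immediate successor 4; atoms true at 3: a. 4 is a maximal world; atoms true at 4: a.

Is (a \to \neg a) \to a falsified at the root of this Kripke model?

No

0 \Vdash (a \to \neg a) \to a vacuously: no world accessible from 0 forces the antecedent a \to \neg a.
So the root 0 forces (a \to \neg a) \to a; the model is not a countermodel.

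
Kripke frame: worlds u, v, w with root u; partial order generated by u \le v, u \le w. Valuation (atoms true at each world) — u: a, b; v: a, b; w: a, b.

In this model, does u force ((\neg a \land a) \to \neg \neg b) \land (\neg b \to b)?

u \Vdash ((\neg a \land a) \to \neg \neg b) \land (\neg b \to b) since u forces both conjuncts.

Yes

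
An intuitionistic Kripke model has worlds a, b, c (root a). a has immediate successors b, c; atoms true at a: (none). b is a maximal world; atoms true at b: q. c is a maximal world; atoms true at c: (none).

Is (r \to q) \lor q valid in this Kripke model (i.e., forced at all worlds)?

a \Vdash (r \to q) \lor q via the disjunct r \to q.
Since the root a forces (r \to q) \lor q and forcing is persistent (monotone upward), every world forces it.

Yes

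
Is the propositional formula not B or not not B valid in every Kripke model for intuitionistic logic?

No

This is the weak law of excluded middle, which is not intuitionistically valid.
A Kripke countermodel: worlds u0, u1, u2; order generated by u0 <= u1, u0 <= u2; atoms true at each world — u0:{}; u1:{B}; u2:{}.
u0 does not force not B or not not B: neither disjunct is forced at u0.
u0 does not force not B since u1 is accessible from u0 and u1 forces B.
So the root u0 does not force the formula.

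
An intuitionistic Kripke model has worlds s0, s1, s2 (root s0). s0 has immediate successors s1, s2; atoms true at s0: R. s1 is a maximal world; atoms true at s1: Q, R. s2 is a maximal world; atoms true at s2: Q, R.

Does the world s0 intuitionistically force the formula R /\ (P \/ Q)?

s0 ||-/- R /\ (P \/ Q) since s0 fails P \/ Q.

No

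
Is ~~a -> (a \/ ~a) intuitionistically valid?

No

This is a variant of double-negation elimination (deriving excluded middle from double negation), which is not intuitionistically valid.
A Kripke countermodel: worlds 0, 1; order generated by 0 <= 1; atoms true at each world — 0:{}; 1:{a}.
0 ||-/- ~~a -> (a \/ ~a): already at 0 itself, 0 ||- ~~a but 0 ||-/- a \/ ~a.
0 ||-/- a \/ ~a: neither disjunct is forced at 0.
0 lacks atom a, so 0 ||-/- a.
So the root 0 does not force the formula.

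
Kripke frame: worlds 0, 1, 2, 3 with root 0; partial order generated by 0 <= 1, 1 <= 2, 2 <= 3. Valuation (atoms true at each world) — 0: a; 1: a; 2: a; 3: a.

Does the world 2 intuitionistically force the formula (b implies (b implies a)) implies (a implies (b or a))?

Yes

2 forces (b implies (b implies a)) implies (a implies (b or a)): every world accessible from 2 that forces b implies (b implies a) (namely 2, 3) also forces a implies (b or a).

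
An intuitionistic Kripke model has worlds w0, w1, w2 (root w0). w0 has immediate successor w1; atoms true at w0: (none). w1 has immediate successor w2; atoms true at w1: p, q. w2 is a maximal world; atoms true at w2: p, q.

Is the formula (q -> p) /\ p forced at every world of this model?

No

Not every world: w0 ||-/- (q -> p) /\ p.
w0 ||-/- (q -> p) /\ p since w0 fails p.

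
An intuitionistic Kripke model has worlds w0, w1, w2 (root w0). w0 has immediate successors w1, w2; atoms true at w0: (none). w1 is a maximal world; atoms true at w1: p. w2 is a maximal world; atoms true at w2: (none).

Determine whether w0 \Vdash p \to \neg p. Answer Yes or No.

w0 \nVdash p \to \neg p: at the accessible world w1, w1 \Vdash p but w1 \nVdash \neg p.
w1 \nVdash \neg p since w1 is accessible from w1 and w1 \Vdash p.

No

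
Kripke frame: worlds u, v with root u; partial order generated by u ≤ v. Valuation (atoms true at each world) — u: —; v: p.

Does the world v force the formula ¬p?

v ⊮ ¬p since v is accessible from v and v ⊩ p.

No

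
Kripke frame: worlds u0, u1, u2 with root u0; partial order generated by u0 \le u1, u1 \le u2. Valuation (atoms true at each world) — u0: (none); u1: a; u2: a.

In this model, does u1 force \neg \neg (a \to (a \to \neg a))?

u1 \nVdash \neg \neg (a \to (a \to \neg a)) since u1 is accessible from u1 and u1 \Vdash \neg (a \to (a \to \neg a)).
u1 \Vdash \neg (a \to (a \to \neg a)): no world accessible from u1 forces a \to (a \to \neg a).

No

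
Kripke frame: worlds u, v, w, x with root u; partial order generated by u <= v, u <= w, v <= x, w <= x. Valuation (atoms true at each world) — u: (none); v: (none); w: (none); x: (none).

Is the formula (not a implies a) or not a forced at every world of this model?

u forces (not a implies a) or not a via the disjunct not a.
Since the root u forces (not a implies a) or not a and forcing is persistent (monotone upward), every world forces it.

Yes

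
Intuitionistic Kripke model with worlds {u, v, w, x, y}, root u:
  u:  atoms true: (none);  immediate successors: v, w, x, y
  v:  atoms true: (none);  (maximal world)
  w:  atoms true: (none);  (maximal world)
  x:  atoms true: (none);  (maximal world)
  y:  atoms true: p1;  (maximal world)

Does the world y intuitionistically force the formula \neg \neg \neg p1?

y \nVdash \neg \neg \neg p1 since y is accessible from y and y \Vdash \neg \neg p1.
y \Vdash \neg \neg p1: no world accessible from y forces \neg p1.

No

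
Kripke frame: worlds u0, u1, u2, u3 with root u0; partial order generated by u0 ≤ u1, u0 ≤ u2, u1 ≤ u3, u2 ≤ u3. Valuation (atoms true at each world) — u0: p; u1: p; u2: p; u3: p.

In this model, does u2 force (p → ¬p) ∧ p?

u2 ⊮ (p → ¬p) ∧ p since u2 fails p → ¬p.

No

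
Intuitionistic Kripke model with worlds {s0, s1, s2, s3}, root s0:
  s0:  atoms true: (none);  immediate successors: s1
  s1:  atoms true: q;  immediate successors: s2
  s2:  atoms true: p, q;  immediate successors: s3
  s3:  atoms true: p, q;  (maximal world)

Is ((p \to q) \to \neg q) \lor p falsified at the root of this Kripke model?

Yes

s0 \nVdash ((p \to q) \to \neg q) \lor p: neither disjunct is forced at s0.
s0 \nVdash (p \to q) \to \neg q: already at s0 itself, s0 \Vdash p \to q but s0 \nVdash \neg q.
s0 \nVdash \neg q since s1 is accessible from s0 and s1 \Vdash q.
So the root s0 does not force ((p \to q) \to \neg q) \lor p; the model is a countermodel.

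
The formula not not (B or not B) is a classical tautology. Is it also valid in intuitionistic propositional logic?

Yes

This is the double negation of excluded middle, which is intuitionistically derivable.
Assuming not (B or not B): from B we'd get B or not B, so not B; but then B or not B again — contradiction. Hence not not (B or not B).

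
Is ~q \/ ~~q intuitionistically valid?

No

This is the weak law of excluded middle, which is not intuitionistically valid.
A Kripke countermodel: worlds w0, w1, w2; order generated by w0 <= w1, w0 <= w2; atoms true at each world — w0:{}; w1:{q}; w2:{}.
w0 ||-/- ~q \/ ~~q: neither disjunct is forced at w0.
w0 ||-/- ~q since w1 is accessible from w0 and w1 ||- q.
So the root w0 does not force the formula.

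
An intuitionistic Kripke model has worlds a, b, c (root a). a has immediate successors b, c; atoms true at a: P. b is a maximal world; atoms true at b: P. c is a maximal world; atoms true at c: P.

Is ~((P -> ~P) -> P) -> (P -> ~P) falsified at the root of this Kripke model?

a ||- ~((P -> ~P) -> P) -> (P -> ~P) vacuously: no world accessible from a forces the antecedent ~((P -> ~P) -> P).
So the root a forces ~((P -> ~P) -> P) -> (P -> ~P); the model is not a countermodel.

No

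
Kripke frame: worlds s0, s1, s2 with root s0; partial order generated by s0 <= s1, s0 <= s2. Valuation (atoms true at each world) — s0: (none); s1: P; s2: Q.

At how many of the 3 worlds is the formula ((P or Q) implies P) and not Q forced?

1

s0: does not force it — s0 does not force ((P or Q) implies P) and not Q since s0 fails (P or Q) implies P.
s1: forces it.
s2: does not force it.
Worlds forcing the formula: {s1}.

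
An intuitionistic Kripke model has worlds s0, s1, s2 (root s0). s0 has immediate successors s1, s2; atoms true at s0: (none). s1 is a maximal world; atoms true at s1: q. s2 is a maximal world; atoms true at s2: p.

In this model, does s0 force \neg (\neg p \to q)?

No

s0 \nVdash \neg (\neg p \to q) since s0 is accessible from s0 and s0 \Vdash \neg p \to q.
s0 \Vdash \neg p \to q: every world accessible from s0 that forces \neg p (namely s1) also forces q.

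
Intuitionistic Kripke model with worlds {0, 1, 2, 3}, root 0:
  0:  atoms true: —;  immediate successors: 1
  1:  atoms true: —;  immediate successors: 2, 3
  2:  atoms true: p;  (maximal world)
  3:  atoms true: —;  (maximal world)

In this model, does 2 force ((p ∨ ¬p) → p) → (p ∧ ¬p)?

2 ⊮ ((p ∨ ¬p) → p) → (p ∧ ¬p): already at 2 itself, 2 ⊩ (p ∨ ¬p) → p but 2 ⊮ p ∧ ¬p.
2 ⊮ p ∧ ¬p since 2 fails ¬p.

No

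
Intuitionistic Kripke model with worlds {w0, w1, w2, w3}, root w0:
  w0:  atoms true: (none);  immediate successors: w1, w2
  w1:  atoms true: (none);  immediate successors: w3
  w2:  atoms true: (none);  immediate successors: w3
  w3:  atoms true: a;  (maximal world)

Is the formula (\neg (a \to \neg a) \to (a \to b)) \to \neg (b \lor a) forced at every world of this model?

w0 \Vdash (\neg (a \to \neg a) \to (a \to b)) \to \neg (b \lor a) vacuously: no world accessible from w0 forces the antecedent \neg (a \to \neg a) \to (a \to b).
Since the root w0 forces (\neg (a \to \neg a) \to (a \to b)) \to \neg (b \lor a) and forcing is persistent (monotone upward), every world forces it.

Yes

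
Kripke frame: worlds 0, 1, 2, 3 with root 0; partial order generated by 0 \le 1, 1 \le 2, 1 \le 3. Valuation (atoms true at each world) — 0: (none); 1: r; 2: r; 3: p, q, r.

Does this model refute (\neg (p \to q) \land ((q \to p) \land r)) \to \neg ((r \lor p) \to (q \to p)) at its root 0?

No

0 \Vdash (\neg (p \to q) \land ((q \to p) \land r)) \to \neg ((r \lor p) \to (q \to p)) vacuously: no world accessible from 0 forces the antecedent \neg (p \to q) \land ((q \to p) \land r).
So the root 0 forces (\neg (p \to q) \land ((q \to p) \land r)) \to \neg ((r \lor p) \to (q \to p)); the model is not a countermodel.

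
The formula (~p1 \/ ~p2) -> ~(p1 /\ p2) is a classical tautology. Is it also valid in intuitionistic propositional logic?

Yes

This is a constructively valid De Morgan direction (disjunction of negations to negated conjunction), which is intuitionistically derivable.
If ~p1 holds at a world then no accessible world forces p1, hence none forces p1 /\ p2; likewise for ~p2.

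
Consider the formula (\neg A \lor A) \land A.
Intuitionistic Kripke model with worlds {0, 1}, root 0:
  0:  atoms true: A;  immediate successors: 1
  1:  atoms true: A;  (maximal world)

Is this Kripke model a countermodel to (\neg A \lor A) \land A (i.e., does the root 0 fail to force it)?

No

0 \Vdash (\neg A \lor A) \land A since 0 forces both conjuncts.
So the root 0 forces (\neg A \lor A) \land A; the model is not a countermodel.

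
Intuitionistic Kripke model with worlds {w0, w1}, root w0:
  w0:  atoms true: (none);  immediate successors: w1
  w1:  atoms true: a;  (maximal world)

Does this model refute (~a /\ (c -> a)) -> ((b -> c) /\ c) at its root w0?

No

w0 ||- (~a /\ (c -> a)) -> ((b -> c) /\ c) vacuously: no world accessible from w0 forces the antecedent ~a /\ (c -> a).
So the root w0 forces (~a /\ (c -> a)) -> ((b -> c) /\ c); the model is not a countermodel.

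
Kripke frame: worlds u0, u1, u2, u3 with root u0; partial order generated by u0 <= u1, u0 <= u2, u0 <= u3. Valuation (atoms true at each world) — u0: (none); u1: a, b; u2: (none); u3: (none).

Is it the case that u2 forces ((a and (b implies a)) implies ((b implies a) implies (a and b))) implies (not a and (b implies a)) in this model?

u2 forces ((a and (b implies a)) implies ((b implies a) implies (a and b))) implies (not a and (b implies a)): every world accessible from u2 that forces (a and (b implies a)) implies ((b implies a) implies (a and b)) (namely u2) also forces not a and (b implies a).

Yes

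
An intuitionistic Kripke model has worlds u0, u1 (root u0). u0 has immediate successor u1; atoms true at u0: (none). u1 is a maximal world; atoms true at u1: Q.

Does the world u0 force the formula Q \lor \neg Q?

u0 \nVdash Q \lor \neg Q: neither disjunct is forced at u0.
u0 lacks atom Q, so u0 \nVdash Q.

No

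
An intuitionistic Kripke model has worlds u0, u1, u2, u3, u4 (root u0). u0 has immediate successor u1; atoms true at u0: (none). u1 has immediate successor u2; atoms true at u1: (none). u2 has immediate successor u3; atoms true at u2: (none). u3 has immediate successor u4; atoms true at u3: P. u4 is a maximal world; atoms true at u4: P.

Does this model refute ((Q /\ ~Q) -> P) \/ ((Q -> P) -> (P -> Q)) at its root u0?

u0 ||- ((Q /\ ~Q) -> P) \/ ((Q -> P) -> (P -> Q)) via the disjunct (Q /\ ~Q) -> P.
So the root u0 forces ((Q /\ ~Q) -> P) \/ ((Q -> P) -> (P -> Q)); the model is not a countermodel.

No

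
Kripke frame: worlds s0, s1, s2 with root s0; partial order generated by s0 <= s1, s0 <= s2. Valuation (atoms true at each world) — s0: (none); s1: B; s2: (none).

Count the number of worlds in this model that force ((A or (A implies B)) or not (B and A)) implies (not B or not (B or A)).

1

s0: does not force it — s0 does not force ((A or (A implies B)) or not (B and A)) implies (not B or not (B or A)): already at s0 itself, s0 forces (A or (A implies B)) or not (B and A) but s0 does not force not B or not (B or A).
s1: does not force it — s1 does not force ((A or (A implies B)) or not (B and A)) implies (not B or not (B or A)): already at s1 itself, s1 forces (A or (A implies B)) or not (B and A) but s1 does not force not B or not (B or A).
s2: forces it.
Worlds forcing the formula: {s2}.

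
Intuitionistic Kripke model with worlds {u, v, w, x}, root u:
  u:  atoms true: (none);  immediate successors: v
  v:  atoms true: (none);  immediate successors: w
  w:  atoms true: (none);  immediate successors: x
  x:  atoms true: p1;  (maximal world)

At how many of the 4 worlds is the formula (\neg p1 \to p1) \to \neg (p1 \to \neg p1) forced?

u: forces it.
v: forces it.
w: forces it.
x: forces it.
Worlds forcing the formula: {u, v, w, x}.

4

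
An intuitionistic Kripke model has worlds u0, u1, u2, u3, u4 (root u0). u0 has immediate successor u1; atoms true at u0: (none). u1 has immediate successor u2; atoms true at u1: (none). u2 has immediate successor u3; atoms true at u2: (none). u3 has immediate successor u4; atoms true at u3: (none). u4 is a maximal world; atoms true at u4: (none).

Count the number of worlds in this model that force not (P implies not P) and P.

0

u0: does not force it — u0 does not force not (P implies not P) and P since u0 fails not (P implies not P).
u1: does not force it.
u2: does not force it.
u3: does not force it.
u4: does not force it.
Worlds forcing the formula: { }.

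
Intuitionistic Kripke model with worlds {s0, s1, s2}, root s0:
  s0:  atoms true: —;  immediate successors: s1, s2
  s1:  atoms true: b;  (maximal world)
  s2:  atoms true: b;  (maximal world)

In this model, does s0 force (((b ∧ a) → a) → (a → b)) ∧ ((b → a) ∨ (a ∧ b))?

s0 ⊮ (((b ∧ a) → a) → (a → b)) ∧ ((b → a) ∨ (a ∧ b)) since s0 fails (b → a) ∨ (a ∧ b).

No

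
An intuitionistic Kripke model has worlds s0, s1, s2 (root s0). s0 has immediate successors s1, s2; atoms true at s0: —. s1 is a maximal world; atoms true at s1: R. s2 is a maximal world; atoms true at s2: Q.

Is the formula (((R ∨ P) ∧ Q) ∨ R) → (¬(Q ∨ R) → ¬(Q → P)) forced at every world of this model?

s0 ⊩ (((R ∨ P) ∧ Q) ∨ R) → (¬(Q ∨ R) → ¬(Q → P)): every world accessible from s0 that forces ((R ∨ P) ∧ Q) ∨ R (namely s1) also forces ¬(Q ∨ R) → ¬(Q → P).
Since the root s0 forces (((R ∨ P) ∧ Q) ∨ R) → (¬(Q ∨ R) → ¬(Q → P)) and forcing is persistent (monotone upward), every world forces it.

Yes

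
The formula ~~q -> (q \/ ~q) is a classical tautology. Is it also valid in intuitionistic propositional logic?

No

This is a variant of double-negation elimination (deriving excluded middle from double negation), which is not intuitionistically valid.
A Kripke countermodel: worlds s0, s1; order generated by s0 <= s1; atoms true at each world — s0:{}; s1:{q}.
s0 ||-/- ~~q -> (q \/ ~q): already at s0 itself, s0 ||- ~~q but s0 ||-/- q \/ ~q.
s0 ||-/- q \/ ~q: neither disjunct is forced at s0.
s0 lacks atom q, so s0 ||-/- q.
So the root s0 does not force the formula.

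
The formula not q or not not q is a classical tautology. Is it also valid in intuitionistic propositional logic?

This is the weak law of excluded middle, which is not intuitionistically valid.
A Kripke countermodel: worlds 0, 1, 2; order generated by 0 <= 1, 0 <= 2; atoms true at each world — 0:{}; 1:{q}; 2:{}.
0 does not force not q or not not q: neither disjunct is forced at 0.
0 does not force not q since 1 is accessible from 0 and 1 forces q.
So the root 0 does not force the formula.

No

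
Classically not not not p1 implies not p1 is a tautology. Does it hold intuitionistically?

Yes

This is triple-negation reduction, which is intuitionistically derivable.
Assume not not not p1 and suppose p1. Then not not p1 (double-negation introduction), contradicting not not not p1. So not p1.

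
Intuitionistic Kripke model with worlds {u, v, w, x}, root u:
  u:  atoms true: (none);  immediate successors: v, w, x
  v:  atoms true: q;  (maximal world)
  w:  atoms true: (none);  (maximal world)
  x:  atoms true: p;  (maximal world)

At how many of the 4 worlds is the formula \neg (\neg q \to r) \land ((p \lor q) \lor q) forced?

u: does not force it — u \nVdash \neg (\neg q \to r) \land ((p \lor q) \lor q) since u fails \neg (\neg q \to r).
v: does not force it — v \nVdash \neg (\neg q \to r) \land ((p \lor q) \lor q) since v fails \neg (\neg q \to r).
w: does not force it.
x: forces it.
Worlds forcing the formula: {x}.

1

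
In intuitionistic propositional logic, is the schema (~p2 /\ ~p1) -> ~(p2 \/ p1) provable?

Yes

This is a constructively valid De Morgan direction (conjunction of negations to negated disjunction), which is intuitionistically derivable.
If both ~p2 and ~p1 hold at a world, no accessible world forces p2 or forces p1, so none forces p2 \/ p1.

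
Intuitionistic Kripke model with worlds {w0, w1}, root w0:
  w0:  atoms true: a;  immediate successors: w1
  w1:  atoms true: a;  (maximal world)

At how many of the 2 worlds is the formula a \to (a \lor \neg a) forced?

w0: forces it.
w1: forces it.
Worlds forcing the formula: {w0, w1}.

2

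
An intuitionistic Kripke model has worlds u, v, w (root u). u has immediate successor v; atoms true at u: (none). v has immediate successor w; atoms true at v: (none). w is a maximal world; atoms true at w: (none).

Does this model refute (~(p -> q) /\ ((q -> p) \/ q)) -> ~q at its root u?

u ||- (~(p -> q) /\ ((q -> p) \/ q)) -> ~q vacuously: no world accessible from u forces the antecedent ~(p -> q) /\ ((q -> p) \/ q).
So the root u forces (~(p -> q) /\ ((q -> p) \/ q)) -> ~q; the model is not a countermodel.

No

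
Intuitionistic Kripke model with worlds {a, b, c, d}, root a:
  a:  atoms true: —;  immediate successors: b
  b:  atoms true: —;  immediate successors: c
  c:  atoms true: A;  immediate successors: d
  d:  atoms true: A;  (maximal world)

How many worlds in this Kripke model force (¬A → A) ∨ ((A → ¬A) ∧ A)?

4

a: forces it.
b: forces it.
c: forces it.
d: forces it.
Worlds forcing the formula: {a, b, c, d}.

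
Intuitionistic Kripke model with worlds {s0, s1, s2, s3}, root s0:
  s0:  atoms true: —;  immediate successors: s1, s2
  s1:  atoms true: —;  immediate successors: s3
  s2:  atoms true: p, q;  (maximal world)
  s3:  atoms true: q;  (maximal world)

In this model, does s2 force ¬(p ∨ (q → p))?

No

s2 ⊮ ¬(p ∨ (q → p)) since s2 is accessible from s2 and s2 ⊩ p ∨ (q → p).
s2 ⊩ p ∨ (q → p) via the disjunct p.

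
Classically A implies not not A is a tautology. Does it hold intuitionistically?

Yes

This is double-negation introduction, which is intuitionistically derivable.
If a world forces A then every accessible world forces A (persistence), so none forces not A; hence not not A.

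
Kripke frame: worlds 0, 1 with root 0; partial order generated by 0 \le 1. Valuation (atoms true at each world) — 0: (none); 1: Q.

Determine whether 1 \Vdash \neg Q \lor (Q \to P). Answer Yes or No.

No

1 \nVdash \neg Q \lor (Q \to P): neither disjunct is forced at 1.
1 \nVdash \neg Q since 1 is accessible from 1 and 1 \Vdash Q.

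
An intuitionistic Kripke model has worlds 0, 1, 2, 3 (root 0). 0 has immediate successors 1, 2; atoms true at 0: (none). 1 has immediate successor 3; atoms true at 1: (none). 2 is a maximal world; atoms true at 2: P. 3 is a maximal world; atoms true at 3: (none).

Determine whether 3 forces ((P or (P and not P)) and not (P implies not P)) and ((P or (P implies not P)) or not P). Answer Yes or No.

No

3 does not force ((P or (P and not P)) and not (P implies not P)) and ((P or (P implies not P)) or not P) since 3 fails (P or (P and not P)) and not (P implies not P).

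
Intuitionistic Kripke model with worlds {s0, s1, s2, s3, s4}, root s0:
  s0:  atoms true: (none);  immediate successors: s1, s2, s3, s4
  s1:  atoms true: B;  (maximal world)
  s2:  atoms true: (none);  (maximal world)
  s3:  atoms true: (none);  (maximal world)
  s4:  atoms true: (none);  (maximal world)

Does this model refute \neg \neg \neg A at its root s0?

No

s0 \Vdash \neg \neg \neg A: no world accessible from s0 forces \neg \neg A.
So the root s0 forces \neg \neg \neg A; the model is not a countermodel.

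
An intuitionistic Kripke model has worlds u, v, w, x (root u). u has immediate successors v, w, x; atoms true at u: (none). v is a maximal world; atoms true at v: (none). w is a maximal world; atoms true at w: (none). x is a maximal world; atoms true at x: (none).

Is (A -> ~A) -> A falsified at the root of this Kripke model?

Yes

u ||-/- (A -> ~A) -> A: already at u itself, u ||- A -> ~A but u ||-/- A.
u lacks atom A, so u ||-/- A.
So the root u does not force (A -> ~A) -> A; the model is a countermodel.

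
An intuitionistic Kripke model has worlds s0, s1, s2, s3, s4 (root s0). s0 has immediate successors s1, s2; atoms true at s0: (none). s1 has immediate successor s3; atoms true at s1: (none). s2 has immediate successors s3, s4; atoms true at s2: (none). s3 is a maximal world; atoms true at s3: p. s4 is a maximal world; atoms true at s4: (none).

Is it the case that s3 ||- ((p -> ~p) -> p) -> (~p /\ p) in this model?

No

s3 ||-/- ((p -> ~p) -> p) -> (~p /\ p): already at s3 itself, s3 ||- (p -> ~p) -> p but s3 ||-/- ~p /\ p.
s3 ||-/- ~p /\ p since s3 fails ~p.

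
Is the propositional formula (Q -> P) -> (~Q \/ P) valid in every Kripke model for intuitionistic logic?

No

This is the material-implication-as-disjunction principle, which is not intuitionistically valid.
A Kripke countermodel: worlds u0, u1; order generated by u0 <= u1; atoms true at each world — u0:{}; u1:{P,Q}.
u0 ||-/- (Q -> P) -> (~Q \/ P): already at u0 itself, u0 ||- Q -> P but u0 ||-/- ~Q \/ P.
u0 ||-/- ~Q \/ P: neither disjunct is forced at u0.
u0 ||-/- ~Q since u1 is accessible from u0 and u1 ||- Q.
So the root u0 does not force the formula.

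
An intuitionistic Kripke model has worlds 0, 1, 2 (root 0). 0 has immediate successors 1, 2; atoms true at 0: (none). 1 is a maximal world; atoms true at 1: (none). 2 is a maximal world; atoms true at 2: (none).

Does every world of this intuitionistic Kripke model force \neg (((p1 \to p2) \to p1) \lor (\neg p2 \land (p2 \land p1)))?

Yes

0 \Vdash \neg (((p1 \to p2) \to p1) \lor (\neg p2 \land (p2 \land p1))): no world accessible from 0 forces ((p1 \to p2) \to p1) \lor (\neg p2 \land (p2 \land p1)).
Since the root 0 forces \neg (((p1 \to p2) \to p1) \lor (\neg p2 \land (p2 \land p1))) and forcing is persistent (monotone upward), every world forces it.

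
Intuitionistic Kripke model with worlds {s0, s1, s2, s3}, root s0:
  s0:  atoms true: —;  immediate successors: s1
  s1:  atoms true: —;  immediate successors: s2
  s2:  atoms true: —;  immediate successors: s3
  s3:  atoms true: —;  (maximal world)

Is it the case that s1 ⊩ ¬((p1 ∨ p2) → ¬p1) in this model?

No

s1 ⊮ ¬((p1 ∨ p2) → ¬p1) since s1 is accessible from s1 and s1 ⊩ (p1 ∨ p2) → ¬p1.
s1 ⊩ (p1 ∨ p2) → ¬p1 vacuously: no world accessible from s1 forces the antecedent p1 ∨ p2.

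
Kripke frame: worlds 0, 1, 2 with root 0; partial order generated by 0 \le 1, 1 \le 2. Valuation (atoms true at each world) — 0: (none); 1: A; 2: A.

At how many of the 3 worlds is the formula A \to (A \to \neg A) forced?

0

0: does not force it — 0 \nVdash A \to (A \to \neg A): at the accessible world 1, 1 \Vdash A but 1 \nVdash A \to \neg A.
1: does not force it.
2: does not force it.
Worlds forcing the formula: { }.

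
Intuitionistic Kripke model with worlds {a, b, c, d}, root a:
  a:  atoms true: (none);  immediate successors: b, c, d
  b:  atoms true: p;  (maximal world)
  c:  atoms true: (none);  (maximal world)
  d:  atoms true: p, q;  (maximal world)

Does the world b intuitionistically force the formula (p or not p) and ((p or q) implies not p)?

b does not force (p or not p) and ((p or q) implies not p) since b fails (p or q) implies not p.

No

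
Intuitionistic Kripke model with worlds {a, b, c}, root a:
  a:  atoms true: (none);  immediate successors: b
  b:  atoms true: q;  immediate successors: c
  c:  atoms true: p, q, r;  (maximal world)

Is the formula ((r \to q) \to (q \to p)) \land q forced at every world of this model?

No

Not every world: a \nVdash ((r \to q) \to (q \to p)) \land q.
a \nVdash ((r \to q) \to (q \to p)) \land q since a fails (r \to q) \to (q \to p).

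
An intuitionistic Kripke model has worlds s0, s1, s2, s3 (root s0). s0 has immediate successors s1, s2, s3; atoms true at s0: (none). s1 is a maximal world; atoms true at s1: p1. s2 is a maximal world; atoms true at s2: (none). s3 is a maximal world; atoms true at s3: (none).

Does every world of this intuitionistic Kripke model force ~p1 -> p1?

Not every world: s0 ||-/- ~p1 -> p1.
s0 ||-/- ~p1 -> p1: at the accessible world s2, s2 ||- ~p1 but s2 ||-/- p1.
s2 lacks atom p1, so s2 ||-/- p1.

No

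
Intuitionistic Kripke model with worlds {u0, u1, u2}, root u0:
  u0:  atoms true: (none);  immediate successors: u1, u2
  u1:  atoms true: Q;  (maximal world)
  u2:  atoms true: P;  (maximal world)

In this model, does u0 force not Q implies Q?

No

u0 does not force not Q implies Q: at the accessible world u2, u2 forces not Q but u2 does not force Q.
u2 lacks atom Q, so u2 does not force Q.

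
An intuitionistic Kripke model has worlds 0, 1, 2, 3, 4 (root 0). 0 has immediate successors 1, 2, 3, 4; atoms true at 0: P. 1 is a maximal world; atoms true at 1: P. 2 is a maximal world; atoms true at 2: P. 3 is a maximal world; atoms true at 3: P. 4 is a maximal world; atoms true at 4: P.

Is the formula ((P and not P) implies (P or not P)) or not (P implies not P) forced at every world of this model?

Yes

0 forces ((P and not P) implies (P or not P)) or not (P implies not P) via the disjunct (P and not P) implies (P or not P).
Since the root 0 forces ((P and not P) implies (P or not P)) or not (P implies not P) and forcing is persistent (monotone upward), every world forces it.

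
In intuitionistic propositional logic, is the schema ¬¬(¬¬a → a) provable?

Yes

This is the double negation of double-negation elimination, which is intuitionistically derivable.
By Glivenko's theorem the double negation of any classical propositional tautology is intuitionistically provable; ¬¬a → a is classically a tautology.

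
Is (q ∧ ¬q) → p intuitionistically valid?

This is an instance of ex falso quodlibet, which is intuitionistically derivable.
No world can force both q and ¬q, so the antecedent q ∧ ¬q is never forced and the implication holds vacuously at every world.

Yes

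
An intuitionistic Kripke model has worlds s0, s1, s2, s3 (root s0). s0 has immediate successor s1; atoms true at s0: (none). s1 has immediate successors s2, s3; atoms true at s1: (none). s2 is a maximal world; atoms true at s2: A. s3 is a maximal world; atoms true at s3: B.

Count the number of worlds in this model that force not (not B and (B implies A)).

1

s0: does not force it — s0 does not force not (not B and (B implies A)) since s2 is accessible from s0 and s2 forces not B and (B implies A).
s1: does not force it.
s2: does not force it.
s3: forces it.
Worlds forcing the formula: {s3}.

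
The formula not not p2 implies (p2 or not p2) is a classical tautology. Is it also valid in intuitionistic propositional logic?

No

This is a variant of double-negation elimination (deriving excluded middle from double negation), which is not intuitionistically valid.
A Kripke countermodel: worlds s0, s1; order generated by s0 <= s1; atoms true at each world — s0:{}; s1:{p2}.
s0 does not force not not p2 implies (p2 or not p2): already at s0 itself, s0 forces not not p2 but s0 does not force p2 or not p2.
s0 does not force p2 or not p2: neither disjunct is forced at s0.
s0 lacks atom p2, so s0 does not force p2.
So the root s0 does not force the formula.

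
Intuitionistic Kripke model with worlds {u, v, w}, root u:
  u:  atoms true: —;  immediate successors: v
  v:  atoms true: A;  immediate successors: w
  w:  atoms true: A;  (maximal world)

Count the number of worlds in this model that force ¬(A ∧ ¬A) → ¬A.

0

u: does not force it — u ⊮ ¬(A ∧ ¬A) → ¬A: already at u itself, u ⊩ ¬(A ∧ ¬A) but u ⊮ ¬A.
v: does not force it — v ⊮ ¬(A ∧ ¬A) → ¬A: already at v itself, v ⊩ ¬(A ∧ ¬A) but v ⊮ ¬A.
w: does not force it.
Worlds forcing the formula: { }.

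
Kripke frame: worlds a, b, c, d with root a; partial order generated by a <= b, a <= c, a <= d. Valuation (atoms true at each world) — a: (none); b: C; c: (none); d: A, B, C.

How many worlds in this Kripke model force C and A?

1

a: does not force it — a does not force C and A since a fails C.
b: does not force it — b does not force C and A since b fails A.
c: does not force it — c does not force C and A since c fails C.
d: forces it.
Worlds forcing the formula: {d}.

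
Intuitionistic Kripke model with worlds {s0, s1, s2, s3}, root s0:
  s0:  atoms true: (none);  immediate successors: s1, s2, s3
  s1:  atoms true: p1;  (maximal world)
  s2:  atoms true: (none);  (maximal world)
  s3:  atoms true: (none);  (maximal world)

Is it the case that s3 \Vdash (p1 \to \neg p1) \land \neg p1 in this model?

s3 \Vdash (p1 \to \neg p1) \land \neg p1 since s3 forces both conjuncts.

Yes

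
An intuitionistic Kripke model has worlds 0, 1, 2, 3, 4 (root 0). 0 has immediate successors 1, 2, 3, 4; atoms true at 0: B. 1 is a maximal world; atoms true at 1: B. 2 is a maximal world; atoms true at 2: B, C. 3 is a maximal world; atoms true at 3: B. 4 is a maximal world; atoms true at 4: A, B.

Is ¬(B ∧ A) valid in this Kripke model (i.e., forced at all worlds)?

No

Not every world: 0 ⊮ ¬(B ∧ A).
0 ⊮ ¬(B ∧ A) since 4 is accessible from 0 and 4 ⊩ B ∧ A.
4 ⊩ B ∧ A since 4 forces both conjuncts.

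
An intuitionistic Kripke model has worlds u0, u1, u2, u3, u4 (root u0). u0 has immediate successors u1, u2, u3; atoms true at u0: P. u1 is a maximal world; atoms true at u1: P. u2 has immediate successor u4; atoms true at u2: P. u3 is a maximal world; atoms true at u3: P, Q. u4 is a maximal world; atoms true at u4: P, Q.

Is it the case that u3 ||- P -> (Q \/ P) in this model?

u3 ||- P -> (Q \/ P): every world accessible from u3 that forces P (namely u3) also forces Q \/ P.

Yes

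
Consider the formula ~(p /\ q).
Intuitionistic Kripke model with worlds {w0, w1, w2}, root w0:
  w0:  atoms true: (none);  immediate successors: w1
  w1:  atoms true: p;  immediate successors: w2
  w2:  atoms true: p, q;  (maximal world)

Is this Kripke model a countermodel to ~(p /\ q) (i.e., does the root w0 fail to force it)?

w0 ||-/- ~(p /\ q) since w2 is accessible from w0 and w2 ||- p /\ q.
w2 ||- p /\ q since w2 forces both conjuncts.
So the root w0 does not force ~(p /\ q); the model is a countermodel.

Yes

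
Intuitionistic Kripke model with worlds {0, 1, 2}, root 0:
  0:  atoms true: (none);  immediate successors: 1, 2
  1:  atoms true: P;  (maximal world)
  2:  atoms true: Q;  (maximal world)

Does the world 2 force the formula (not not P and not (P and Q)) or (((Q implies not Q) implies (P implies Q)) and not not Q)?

2 forces (not not P and not (P and Q)) or (((Q implies not Q) implies (P implies Q)) and not not Q) via the disjunct ((Q implies not Q) implies (P implies Q)) and not not Q.

Yes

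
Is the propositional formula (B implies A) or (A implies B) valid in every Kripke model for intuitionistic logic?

This is the Gödel–Dummett linearity axiom, which is not intuitionistically valid.
A Kripke countermodel: worlds 0, 1, 2; order generated by 0 <= 1, 0 <= 2; atoms true at each world — 0:{}; 1:{B}; 2:{A}.
0 does not force (B implies A) or (A implies B): neither disjunct is forced at 0.
0 does not force B implies A: at the accessible world 1, 1 forces B but 1 does not force A.
1 lacks atom A, so 1 does not force A.
So the root 0 does not force the formula.

No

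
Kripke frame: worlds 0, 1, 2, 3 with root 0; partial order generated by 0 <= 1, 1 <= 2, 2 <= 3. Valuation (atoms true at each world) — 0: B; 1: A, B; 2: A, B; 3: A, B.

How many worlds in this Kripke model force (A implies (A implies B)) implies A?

0: does not force it — 0 does not force (A implies (A implies B)) implies A: already at 0 itself, 0 forces A implies (A implies B) but 0 does not force A.
1: forces it.
2: forces it.
3: forces it.
Worlds forcing the formula: {1, 2, 3}.

3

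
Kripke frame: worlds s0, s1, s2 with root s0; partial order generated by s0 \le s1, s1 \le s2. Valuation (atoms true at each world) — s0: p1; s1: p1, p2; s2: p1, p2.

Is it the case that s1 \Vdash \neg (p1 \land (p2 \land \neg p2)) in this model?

s1 \Vdash \neg (p1 \land (p2 \land \neg p2)): no world accessible from s1 forces p1 \land (p2 \land \neg p2).

Yes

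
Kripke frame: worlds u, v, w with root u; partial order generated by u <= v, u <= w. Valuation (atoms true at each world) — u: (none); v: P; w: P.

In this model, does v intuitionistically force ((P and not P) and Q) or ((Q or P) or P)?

v forces ((P and not P) and Q) or ((Q or P) or P) via the disjunct (Q or P) or P.

Yes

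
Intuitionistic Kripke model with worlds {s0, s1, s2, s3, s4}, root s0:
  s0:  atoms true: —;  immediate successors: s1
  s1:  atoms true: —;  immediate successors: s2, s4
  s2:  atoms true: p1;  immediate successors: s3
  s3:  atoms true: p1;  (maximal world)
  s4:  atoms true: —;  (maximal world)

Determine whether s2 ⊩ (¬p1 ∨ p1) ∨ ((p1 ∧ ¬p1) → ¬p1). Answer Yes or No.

Yes

s2 ⊩ (¬p1 ∨ p1) ∨ ((p1 ∧ ¬p1) → ¬p1) via the disjunct ¬p1 ∨ p1.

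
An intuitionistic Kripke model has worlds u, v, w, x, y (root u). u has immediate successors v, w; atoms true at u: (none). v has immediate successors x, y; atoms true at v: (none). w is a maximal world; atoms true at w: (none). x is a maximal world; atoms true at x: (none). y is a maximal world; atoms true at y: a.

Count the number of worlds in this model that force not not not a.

u: does not force it — u does not force not not not a since y is accessible from u and y forces not not a.
v: does not force it.
w: forces it.
x: forces it.
y: does not force it.
Worlds forcing the formula: {w, x}.

2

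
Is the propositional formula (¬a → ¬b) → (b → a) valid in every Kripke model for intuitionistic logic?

This is the converse of contraposition, which is not intuitionistically valid.
A Kripke countermodel: worlds s0, s1; order generated by s0 ≤ s1; atoms true at each world — s0:{b}; s1:{a,b}.
s0 ⊮ (¬a → ¬b) → (b → a): already at s0 itself, s0 ⊩ ¬a → ¬b but s0 ⊮ b → a.
s0 ⊮ b → a: already at s0 itself, s0 ⊩ b but s0 ⊮ a.
s0 lacks atom a, so s0 ⊮ a.
So the root s0 does not force the formula.

No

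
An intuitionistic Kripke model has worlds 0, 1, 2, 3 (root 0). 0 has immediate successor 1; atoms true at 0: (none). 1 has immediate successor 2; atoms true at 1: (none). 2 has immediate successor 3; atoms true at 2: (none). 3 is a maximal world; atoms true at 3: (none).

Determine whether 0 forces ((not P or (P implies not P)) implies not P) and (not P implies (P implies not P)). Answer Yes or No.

0 forces ((not P or (P implies not P)) implies not P) and (not P implies (P implies not P)) since 0 forces both conjuncts.

Yes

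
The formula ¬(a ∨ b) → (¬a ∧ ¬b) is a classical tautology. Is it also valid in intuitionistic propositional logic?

This is a constructively valid De Morgan direction (negated disjunction to conjunction of negations), which is intuitionistically derivable.
From ¬(a ∨ b): if a held then a ∨ b would, contradiction — so ¬a; similarly ¬b.

Yes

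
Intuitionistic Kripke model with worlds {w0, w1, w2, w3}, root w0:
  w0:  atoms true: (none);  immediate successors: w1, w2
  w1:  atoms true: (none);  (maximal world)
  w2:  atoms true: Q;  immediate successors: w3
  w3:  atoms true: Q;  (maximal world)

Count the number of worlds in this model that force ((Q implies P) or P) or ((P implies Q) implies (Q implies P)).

w0: does not force it — w0 does not force ((Q implies P) or P) or ((P implies Q) implies (Q implies P)): neither disjunct is forced at w0.
w1: forces it.
w2: does not force it.
w3: does not force it.
Worlds forcing the formula: {w1}.

1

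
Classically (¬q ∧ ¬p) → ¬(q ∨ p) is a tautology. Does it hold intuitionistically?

Yes

This is a constructively valid De Morgan direction (conjunction of negations to negated disjunction), which is intuitionistically derivable.
If both ¬q and ¬p hold at a world, no accessible world forces q or forces p, so none forces q ∨ p.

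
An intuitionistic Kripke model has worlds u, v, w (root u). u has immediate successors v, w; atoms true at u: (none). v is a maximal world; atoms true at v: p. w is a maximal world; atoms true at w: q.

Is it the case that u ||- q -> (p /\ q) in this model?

No

u ||-/- q -> (p /\ q): at the accessible world w, w ||- q but w ||-/- p /\ q.
w ||-/- p /\ q since w fails p.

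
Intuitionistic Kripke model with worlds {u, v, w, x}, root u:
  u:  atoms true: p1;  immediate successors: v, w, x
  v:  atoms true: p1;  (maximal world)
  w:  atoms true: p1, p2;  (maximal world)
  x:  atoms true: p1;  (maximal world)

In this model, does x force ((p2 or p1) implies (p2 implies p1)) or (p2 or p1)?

x forces ((p2 or p1) implies (p2 implies p1)) or (p2 or p1) via the disjunct (p2 or p1) implies (p2 implies p1).

Yes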